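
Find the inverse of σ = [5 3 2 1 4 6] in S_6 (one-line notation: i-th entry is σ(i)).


To find σ⁻¹, swap domain and range:
σ(1) = 5 → σ⁻¹(5) = 1
σ(2) = 3 → σ⁻¹(3) = 2
σ(3) = 2 → σ⁻¹(2) = 3
σ(4) = 1 → σ⁻¹(1) = 4
σ(5) = 4 → σ⁻¹(4) = 5
σ(6) = 6 → σ⁻¹(6) = 6

σ⁻¹ = [4 3 2 5 1 6]


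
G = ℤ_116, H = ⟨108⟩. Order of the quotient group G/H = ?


|⟨108⟩| = n / gcd(108, 116) = 116 / 4 = 29
H is normal (ℤ_116 is abelian).
|G/H| = |G| / |H| = 116 / 29 = 4

|G/H| = 4


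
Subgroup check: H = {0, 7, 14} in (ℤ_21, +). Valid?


Subgroup test for H = {0, 7, 14} in (ℤ_21, +):
(1) 0 ∈ H? Yes
(2) Closure: for all a,b ∈ H, (a+b) mod 21 ∈ H? Yes
(3) Inverses: for all a ∈ H, -a mod 21 ∈ H? Yes

Yes, H is a subgroup of ℤ_21


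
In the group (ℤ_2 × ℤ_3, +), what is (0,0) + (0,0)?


Operation: componentwise addition mod (2, 3)
(0,0) + (0,0) = ((a₁+b₁) mod 2, (a₂+b₂) mod 3) with a = (0,0), b = (0,0)

(0,0) + (0,0) = (0,0)


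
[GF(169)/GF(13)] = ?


GF(169) = GF(13^2), so the extension degree is 2

[GF(169)/GF(13)] = 2


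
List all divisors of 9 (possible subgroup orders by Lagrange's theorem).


Lagrange's theorem: |H| divides |G|
|G| = 9
Divisors of 9: 1, 3, 9

Possible subgroup orders: {1, 3, 9}


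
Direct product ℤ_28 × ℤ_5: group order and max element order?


|ℤ_28 × ℤ_5| = 28 × 5 = 140
Max element order = lcm(28,5) = 140
Cyclic? Yes (gcd=1)

|ℤ_28×ℤ_5| = 140, max element order = 140


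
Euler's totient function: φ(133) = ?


Factor n: 133 = 7 × 19
φ(n) = n · ∏(1 - 1/p) over distinct primes p | n
φ(133) = 133 · (1 - 1/7) · (1 - 1/19) = 108

φ(133) = 108


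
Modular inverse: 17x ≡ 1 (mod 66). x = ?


Use the extended Euclidean algorithm to write 1 = 17·s + 66·t; then s mod 66 is the inverse.
Euclidean algorithm:
  17 = 0·66 + 17
  66 = 3·17 + 15
  17 = 1·15 + 2
  15 = 7·2 + 1
  2 = 2·1 + 0
gcd(17,66) = 1
Back-substitution gives: 17·(-31) + 66·(8) = 1
So 17⁻¹ ≡ -31 ≡ 35 (mod 66)
Check: 17 × 35 = 595 ≡ 1 (mod 66) ✓

17⁻¹ ≡ 35 (mod 66)


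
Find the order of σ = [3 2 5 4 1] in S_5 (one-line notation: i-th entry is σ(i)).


Cycle decomposition: (1 3 5)
Cycle lengths: 3
Order = lcm(3) = 3

ord(σ) = 3


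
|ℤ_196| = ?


ℤ_n has n elements.

|ℤ_196| = 196


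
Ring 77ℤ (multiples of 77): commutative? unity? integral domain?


77ℤ is a commutative ring under +,× but has no multiplicative identity (1 ∉ 77ℤ); it has no zero divisors, but without unity it is not an integral domain
Commutative: Yes
Integral domain: No
Has unity: No

77ℤ (multiples of 77): Commutative=Yes, Unity=No


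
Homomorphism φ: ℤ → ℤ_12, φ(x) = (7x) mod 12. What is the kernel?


Kernel = preimage of identity
ker(φ) = {x ∈ ℤ : 7x ≡ 0 (mod 12)}. gcd(7,12) = 1, so 7x ≡ 0 (mod 12) ⟺ x ≡ 0 (mod 12/1 = 12). Hence ker(φ) = 12ℤ

ker(φ) = 12ℤ


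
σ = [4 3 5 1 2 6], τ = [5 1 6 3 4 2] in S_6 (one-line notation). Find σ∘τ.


σ∘τ: apply τ first, then σ
1 →τ 5 →σ 2
2 →τ 1 →σ 4
3 →τ 6 →σ 6
4 →τ 3 →σ 5
5 →τ 4 →σ 1
6 →τ 2 →σ 3

σ∘τ = [2 4 6 5 1 3]


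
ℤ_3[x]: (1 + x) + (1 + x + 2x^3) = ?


Add coefficients mod 3:
x^0: 1 + 1 = 2 (mod 3)
x^1: 1 + 1 = 2 (mod 3)
x^2: 0 + 0 = 0 (mod 3)
x^3: 0 + 2 = 2 (mod 3)
Result: 2 + 2x + 2x^3

f + g = 2 + 2x + 2x^3


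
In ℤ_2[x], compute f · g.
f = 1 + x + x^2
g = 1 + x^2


Expand and collect like terms; reduce coefficients mod 2:
x^0: 1·1 = 1 ≡ 1 (mod 2)
x^1: 1·0 + 1·1 = 1 ≡ 1 (mod 2)
x^2: 1·1 + 1·0 + 1·1 = 2 ≡ 0 (mod 2)
x^3: 1·1 + 1·0 = 1 ≡ 1 (mod 2)
x^4: 1·1 = 1 ≡ 1 (mod 2)
Result: 1 + x + x^3 + x^4

f · g = 1 + x + x^3 + x^4


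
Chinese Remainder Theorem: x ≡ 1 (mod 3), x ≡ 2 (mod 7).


m₁ = 3, m₂ = 7, gcd = 1, so CRT applies. M = m₁·m₂ = 21
Let M₁ = M/m₁ = 7, M₂ = M/m₂ = 3
Find y₁ ≡ M₁⁻¹ (mod m₁): 7⁻¹ ≡ 1 (mod 3)
Find y₂ ≡ M₂⁻¹ (mod m₂): 3⁻¹ ≡ 5 (mod 7)
x = a₁·M₁·y₁ + a₂·M₂·y₂ = 1·7·1 + 2·3·5 = 37
Reduce mod 21: x ≡ 16
Check: 16 mod 3 = 1 ✓, 16 mod 7 = 2 ✓

x ≡ 16 (mod 21)


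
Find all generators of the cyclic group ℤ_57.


g generates ℤ_n iff gcd(g,n) = 1
Prime factors of 57: 3, 19
Generators are g ∈ {1,...,56} not divisible by any of these primes.
Generators: {1, 2, 4, 5, 7, 8, 10, 11, 13, 14, 16, 17, 20, 22, 23, 25, 26, 28, 29, 31, 32, 34, 35, 37, 40, 41, 43, 44, 46, 47, 49, 50, 52, 53, 55, 56}
Number of generators = φ(57) = 36

Generators of ℤ_57 = {1, 2, 4, 5, 7, 8, 10, 11, 13, 14, 16, 17, 20, 22, 23, 25, 26, 28, 29, 31, 32, 34, 35, 37, 40, 41, 43, 44, 46, 47, 49, 50, 52, 53, 55, 56}


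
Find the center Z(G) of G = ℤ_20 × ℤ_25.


Z(G) = {g ∈ G | gx = xg for all x ∈ G}
Direct product of abelian groups is abelian, so Z(G) = G

Z(ℤ_20 × ℤ_25) = ℤ_20 × ℤ_25


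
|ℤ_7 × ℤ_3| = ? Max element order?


|ℤ_7 × ℤ_3| = 7 × 3 = 21
Max element order = lcm(7,3) = 21
Cyclic? Yes (gcd=1)

|ℤ_7×ℤ_3| = 21, max element order = 21


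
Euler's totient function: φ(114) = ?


Factor n: 114 = 2 × 3 × 19
φ(n) = n · ∏(1 - 1/p) over distinct primes p | n
φ(114) = 114 · (1 - 1/2) · (1 - 1/3) · (1 - 1/19) = 36

φ(114) = 36


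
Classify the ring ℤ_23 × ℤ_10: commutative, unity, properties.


Direct product ring; commutative with unity (1,1); but (1,0)·(0,1) = (0,0) gives zero divisors, so not an integral domain
Commutative: Yes
Integral domain: No
Has unity: Yes

ℤ_23 × ℤ_10: Commutative=Yes, Unity=Yes


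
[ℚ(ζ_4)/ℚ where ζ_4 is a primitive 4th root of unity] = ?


[ℚ(ζ_n):ℚ] = deg Φ_n(x) = φ(n). Here φ(4) = 2

[ℚ(ζ_4)/ℚ where ζ_4 is a primitive 4th root of unity] = 2


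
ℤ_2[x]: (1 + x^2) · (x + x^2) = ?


Expand and collect like terms; reduce coefficients mod 2:
x^0: 1·0 = 0 ≡ 0 (mod 2)
x^1: 1·1 + 0·0 = 1 ≡ 1 (mod 2)
x^2: 1·1 + 0·1 + 1·0 = 1 ≡ 1 (mod 2)
x^3: 0·1 + 1·1 = 1 ≡ 1 (mod 2)
x^4: 1·1 = 1 ≡ 1 (mod 2)
Result: x + x^2 + x^3 + x^4

f · g = x + x^2 + x^3 + x^4


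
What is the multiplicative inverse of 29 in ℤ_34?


Use the extended Euclidean algorithm to write 1 = 29·s + 34·t; then s mod 34 is the inverse.
Euclidean algorithm:
  29 = 0·34 + 29
  34 = 1·29 + 5
  29 = 5·5 + 4
  5 = 1·4 + 1
  4 = 4·1 + 0
gcd(29,34) = 1
Back-substitution gives: 29·(-7) + 34·(6) = 1
So 29⁻¹ ≡ -7 ≡ 27 (mod 34)
Check: 29 × 27 = 783 ≡ 1 (mod 34) ✓

29⁻¹ ≡ 27 (mod 34)


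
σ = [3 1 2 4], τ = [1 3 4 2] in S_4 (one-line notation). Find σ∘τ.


σ∘τ: apply τ first, then σ
1 →τ 1 →σ 3
2 →τ 3 →σ 2
3 →τ 4 →σ 4
4 →τ 2 →σ 1

σ∘τ = [3 2 4 1]


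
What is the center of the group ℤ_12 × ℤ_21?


Z(G) = {g ∈ G | gx = xg for all x ∈ G}
Direct product of abelian groups is abelian, so Z(G) = G

Z(ℤ_12 × ℤ_21) = ℤ_12 × ℤ_21


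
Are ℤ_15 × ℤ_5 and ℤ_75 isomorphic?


Comparing ℤ_15 × ℤ_5 and ℤ_75:
gcd(15,5) = 5 ≠ 1. Max element order in ℤ_15×ℤ_5 is lcm(15,5) = 15 < 75, so it has no element of order 75

No, ℤ_15 × ℤ_5 ≇ ℤ_75


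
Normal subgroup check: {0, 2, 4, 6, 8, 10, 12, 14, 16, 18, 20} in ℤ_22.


H = {0, 2, 4, 6, 8, 10, 12, 14, 16, 18, 20} in ℤ_22
ℤ_22 is abelian; every subgroup of an abelian group is normal

Yes, normal subgroup


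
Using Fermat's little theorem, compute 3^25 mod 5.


Fermat's little theorem: if p is prime and gcd(a,p)=1, then a^(p-1) ≡ 1 (mod p)
p = 5 is prime, gcd(3,5) = 1
Reduce exponent: 25 mod 4 = 1
So 3^25 ≡ 3^1 (mod 5)
3^1 mod 5 = 3

3^25 ≡ 3 (mod 5)


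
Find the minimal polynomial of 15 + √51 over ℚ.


Let α = 15 + √51. Then α - 15 = √51, so (α - 15)² = 51, giving α² - 30α + 174 = 0. Degree 2 and α ∉ ℚ, so this is the minimal polynomial.

Minimal polynomial: x² - 30x + 174


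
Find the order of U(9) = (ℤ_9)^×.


U(n) is the group of units mod n; |U(n)| = φ(n)
|U(9)| = φ(9) = 6

|U(9) = (ℤ_9)^×| = 6


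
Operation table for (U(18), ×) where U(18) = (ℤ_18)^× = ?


Elements: {1, 5, 7, 11, 13, 17}
Operation: multiplication mod 18
Entry (a, b) = (a × b) mod 18

Cayley table:
   |  1 |  5 |  7 | 11 | 13 | 17
 1 |  1 |  5 |  7 | 11 | 13 | 17
 5 |  5 |  7 | 17 |  1 | 11 | 13
 7 |  7 | 17 | 13 |  5 |  1 | 11
11 | 11 |  1 |  5 | 13 | 17 |  7
13 | 13 | 11 |  1 | 17 |  7 |  5
17 | 17 | 13 | 11 |  7 |  5 |  1


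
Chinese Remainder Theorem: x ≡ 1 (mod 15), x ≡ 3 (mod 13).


m₁ = 15, m₂ = 13, gcd = 1, so CRT applies. M = m₁·m₂ = 195
Let M₁ = M/m₁ = 13, M₂ = M/m₂ = 15
Find y₁ ≡ M₁⁻¹ (mod m₁): 13⁻¹ ≡ 7 (mod 15)
Find y₂ ≡ M₂⁻¹ (mod m₂): 15⁻¹ ≡ 7 (mod 13)
x = a₁·M₁·y₁ + a₂·M₂·y₂ = 1·13·7 + 3·15·7 = 406
Reduce mod 195: x ≡ 16
Check: 16 mod 15 = 1 ✓, 16 mod 13 = 3 ✓

x ≡ 16 (mod 195)


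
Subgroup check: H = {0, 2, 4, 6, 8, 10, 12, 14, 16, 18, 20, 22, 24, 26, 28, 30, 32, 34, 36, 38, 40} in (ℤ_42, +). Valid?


Subgroup test for H = {0, 2, 4, 6, 8, 10, 12, 14, 16, 18, 20, 22, 24, 26, 28, 30, 32, 34, 36, 38, 40} in (ℤ_42, +):
(1) 0 ∈ H? Yes
(2) Closure: for all a,b ∈ H, (a+b) mod 42 ∈ H? Yes
(3) Inverses: for all a ∈ H, -a mod 42 ∈ H? Yes

Yes, H is a subgroup of ℤ_42


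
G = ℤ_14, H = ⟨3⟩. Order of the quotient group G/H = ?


|⟨3⟩| = n / gcd(3, 14) = 14 / 1 = 14
H is normal (ℤ_14 is abelian).
|G/H| = |G| / |H| = 14 / 14 = 1

|G/H| = 1


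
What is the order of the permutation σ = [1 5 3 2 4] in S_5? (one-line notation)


Cycle decomposition: (2 5 4)
Cycle lengths: 3
Order = lcm(3) = 3

ord(σ) = 3


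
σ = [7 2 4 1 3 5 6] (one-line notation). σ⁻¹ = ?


To find σ⁻¹, swap domain and range:
σ(1) = 7 → σ⁻¹(7) = 1
σ(2) = 2 → σ⁻¹(2) = 2
σ(3) = 4 → σ⁻¹(4) = 3
σ(4) = 1 → σ⁻¹(1) = 4
σ(5) = 3 → σ⁻¹(3) = 5
σ(6) = 5 → σ⁻¹(5) = 6
σ(7) = 6 → σ⁻¹(6) = 7

σ⁻¹ = [4 2 5 3 6 7 1]


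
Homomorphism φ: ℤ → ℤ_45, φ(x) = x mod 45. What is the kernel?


Kernel = preimage of identity
ker(φ) = {x ∈ ℤ : x ≡ 0 (mod 45)} = 45ℤ = {0, ±45, ±90, ...}

ker(φ) = 45ℤ


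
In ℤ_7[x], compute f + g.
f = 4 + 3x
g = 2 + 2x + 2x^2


Add coefficients mod 7:
x^0: 4 + 2 = 6 (mod 7)
x^1: 3 + 2 = 5 (mod 7)
x^2: 0 + 2 = 2 (mod 7)
Result: 6 + 5x + 2x^2

f + g = 6 + 5x + 2x^2


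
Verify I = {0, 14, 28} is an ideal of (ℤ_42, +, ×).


Check ideal conditions for I = {0, 14, 28} in ℤ_42:
(1) I is an additive subgroup? Yes
(2) For r ∈ ℤ_42 and a ∈ I: r·a ∈ I? Yes

Yes, I is an ideal of ℤ_42


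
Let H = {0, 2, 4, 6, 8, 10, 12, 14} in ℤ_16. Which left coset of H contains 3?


3 + H = {3 + h (mod 16) : h ∈ H}
3+0=3, 3+2=5, 3+4=7, 3+6=9, 3+8=11, 3+10=13, 3+12=15, 3+14=1
3 + H = {1, 3, 5, 7, 9, 11, 13, 15} = 1 + H

3 + H = {1, 3, 5, 7, 9, 11, 13, 15}


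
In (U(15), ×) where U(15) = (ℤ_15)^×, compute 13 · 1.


Operation: multiplication mod 15
13 · 1 = (a × b) mod 15 with a = 13, b = 1

13 · 1 = 13


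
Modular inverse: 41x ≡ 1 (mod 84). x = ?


Use the extended Euclidean algorithm to write 1 = 41·s + 84·t; then s mod 84 is the inverse.
Euclidean algorithm:
  41 = 0·84 + 41
  84 = 2·41 + 2
  41 = 20·2 + 1
  2 = 2·1 + 0
gcd(41,84) = 1
Back-substitution gives: 41·(41) + 84·(-20) = 1
So 41⁻¹ ≡ 41 ≡ 41 (mod 84)
Check: 41 × 41 = 1681 ≡ 1 (mod 84) ✓

41⁻¹ ≡ 41 (mod 84)


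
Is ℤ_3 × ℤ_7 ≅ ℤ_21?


Comparing ℤ_3 × ℤ_7 and ℤ_21:
gcd(3,7) = 1, so ℤ_3 × ℤ_7 ≅ ℤ_21 (CRT)

Yes, ℤ_3 × ℤ_7 ≅ ℤ_21


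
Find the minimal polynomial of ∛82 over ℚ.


∛82 satisfies x³ - 82 = 0, irreducible over ℚ (no rational root; 82 is not a perfect cube)

Minimal polynomial: x³ - 82


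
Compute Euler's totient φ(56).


Factor n: 56 = 2^3 × 7
φ(n) = n · ∏(1 - 1/p) over distinct primes p | n
φ(56) = 56 · (1 - 1/2) · (1 - 1/7) = 24

φ(56) = 24


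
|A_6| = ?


|A_n| = n!/2 (even permutations)
|A_6| = 6!/2 = 720/2 = 360

|A_6| = 360


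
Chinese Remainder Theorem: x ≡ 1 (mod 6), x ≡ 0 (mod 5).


m₁ = 6, m₂ = 5, gcd = 1, so CRT applies. M = m₁·m₂ = 30
Let M₁ = M/m₁ = 5, M₂ = M/m₂ = 6
Find y₁ ≡ M₁⁻¹ (mod m₁): 5⁻¹ ≡ 5 (mod 6)
Find y₂ ≡ M₂⁻¹ (mod m₂): 6⁻¹ ≡ 1 (mod 5)
x = a₁·M₁·y₁ + a₂·M₂·y₂ = 1·5·5 + 0·6·1 = 25
Reduce mod 30: x ≡ 25
Check: 25 mod 6 = 1 ✓, 25 mod 5 = 0 ✓

x ≡ 25 (mod 30)


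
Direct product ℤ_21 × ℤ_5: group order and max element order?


|ℤ_21 × ℤ_5| = 21 × 5 = 105
Max element order = lcm(21,5) = 105
Cyclic? Yes (gcd=1)

|ℤ_21×ℤ_5| = 105, max element order = 105


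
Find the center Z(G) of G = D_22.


Z(G) = {g ∈ G | gx = xg for all x ∈ G}
For even n, Z(D_n) = {e, r^(n/2)}: the 180° rotation r^11 commutes with every reflection and rotation

Z(D_22) = {e, r^11}


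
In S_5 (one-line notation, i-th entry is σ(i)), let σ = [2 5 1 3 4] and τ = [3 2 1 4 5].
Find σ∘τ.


σ∘τ: apply τ first, then σ
1 →τ 3 →σ 1
2 →τ 2 →σ 5
3 →τ 1 →σ 2
4 →τ 4 →σ 3
5 →τ 5 →σ 4

σ∘τ = [1 5 2 3 4]


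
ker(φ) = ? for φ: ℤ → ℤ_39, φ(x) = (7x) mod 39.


Kernel = preimage of identity
ker(φ) = {x ∈ ℤ : 7x ≡ 0 (mod 39)}. gcd(7,39) = 1, so 7x ≡ 0 (mod 39) ⟺ x ≡ 0 (mod 39/1 = 39). Hence ker(φ) = 39ℤ

ker(φ) = 39ℤ


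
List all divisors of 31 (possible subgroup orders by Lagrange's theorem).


Lagrange's theorem: |H| divides |G|
|G| = 31
Divisors of 31: 1, 31

Possible subgroup orders: {1, 31}


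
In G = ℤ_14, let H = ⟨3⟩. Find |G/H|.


|⟨3⟩| = n / gcd(3, 14) = 14 / 1 = 14
H is normal (ℤ_14 is abelian).
|G/H| = |G| / |H| = 14 / 14 = 1

|G/H| = 1


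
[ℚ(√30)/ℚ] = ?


√30 has minimal polynomial x² - 30 (irreducible over ℚ since 30 is squarefree)

[ℚ(√30)/ℚ] = 2


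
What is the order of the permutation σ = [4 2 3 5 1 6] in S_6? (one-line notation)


Cycle decomposition: (1 4 5)
Cycle lengths: 3
Order = lcm(3) = 3

ord(σ) = 3


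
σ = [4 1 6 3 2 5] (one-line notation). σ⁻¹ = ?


To find σ⁻¹, swap domain and range:
σ(1) = 4 → σ⁻¹(4) = 1
σ(2) = 1 → σ⁻¹(1) = 2
σ(3) = 6 → σ⁻¹(6) = 3
σ(4) = 3 → σ⁻¹(3) = 4
σ(5) = 2 → σ⁻¹(2) = 5
σ(6) = 5 → σ⁻¹(5) = 6

σ⁻¹ = [2 5 4 1 6 3]


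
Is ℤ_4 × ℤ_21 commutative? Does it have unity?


Direct product ring; commutative with unity (1,1); but (1,0)·(0,1) = (0,0) gives zero divisors, so not an integral domain
Commutative: Yes
Integral domain: No
Has unity: Yes

ℤ_4 × ℤ_21: Commutative=Yes, Unity=Yes


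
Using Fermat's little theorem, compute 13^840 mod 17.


Fermat's little theorem: if p is prime and gcd(a,p)=1, then a^(p-1) ≡ 1 (mod p)
p = 17 is prime, gcd(13,17) = 1
Reduce exponent: 840 mod 16 = 8
So 13^840 ≡ 13^8 (mod 17)
13^8 mod 17 = 1

13^840 ≡ 1 (mod 17)


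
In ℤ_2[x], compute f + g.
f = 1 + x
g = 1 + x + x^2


Add coefficients mod 2:
x^0: 1 + 1 = 0 (mod 2)
x^1: 1 + 1 = 0 (mod 2)
x^2: 0 + 1 = 1 (mod 2)
Result: x^2

f + g = x^2


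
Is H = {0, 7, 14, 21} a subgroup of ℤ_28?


Subgroup test for H = {0, 7, 14, 21} in (ℤ_28, +):
(1) 0 ∈ H? Yes
(2) Closure: for all a,b ∈ H, (a+b) mod 28 ∈ H? Yes
(3) Inverses: for all a ∈ H, -a mod 28 ∈ H? Yes

Yes, H is a subgroup of ℤ_28


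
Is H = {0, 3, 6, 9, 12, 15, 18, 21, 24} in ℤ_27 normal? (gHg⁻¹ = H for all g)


H = {0, 3, 6, 9, 12, 15, 18, 21, 24} in ℤ_27
ℤ_27 is abelian; every subgroup of an abelian group is normal

Yes, normal subgroup


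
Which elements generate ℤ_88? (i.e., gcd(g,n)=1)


g generates ℤ_n iff gcd(g,n) = 1
Prime factors of 88: 2, 11
Generators are g ∈ {1,...,87} not divisible by any of these primes.
Generators: {1, 3, 5, 7, 9, 13, 15, 17, 19, 21, 23, 25, 27, 29, 31, 35, 37, 39, 41, 43, 45, 47, 49, 51, 53, 57, 59, 61, 63, 65, 67, 69, 71, 73, 75, 79, 81, 83, 85, 87}
Number of generators = φ(88) = 40

Generators of ℤ_88 = {1, 3, 5, 7, 9, 13, 15, 17, 19, 21, 23, 25, 27, 29, 31, 35, 37, 39, 41, 43, 45, 47, 49, 51, 53, 57, 59, 61, 63, 65, 67, 69, 71, 73, 75, 79, 81, 83, 85, 87}


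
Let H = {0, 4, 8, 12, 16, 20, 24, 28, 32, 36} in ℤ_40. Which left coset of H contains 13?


13 + H = {13 + h (mod 40) : h ∈ H}
13+0=13, 13+4=17, 13+8=21, 13+12=25, 13+16=29, 13+20=33, 13+24=37, 13+28=1, 13+32=5, 13+36=9
13 + H = {1, 5, 9, 13, 17, 21, 25, 29, 33, 37} = 1 + H

13 + H = {1, 5, 9, 13, 17, 21, 25, 29, 33, 37}


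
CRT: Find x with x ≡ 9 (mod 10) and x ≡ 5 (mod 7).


m₁ = 10, m₂ = 7, gcd = 1, so CRT applies. M = m₁·m₂ = 70
Let M₁ = M/m₁ = 7, M₂ = M/m₂ = 10
Find y₁ ≡ M₁⁻¹ (mod m₁): 7⁻¹ ≡ 3 (mod 10)
Find y₂ ≡ M₂⁻¹ (mod m₂): 10⁻¹ ≡ 5 (mod 7)
x = a₁·M₁·y₁ + a₂·M₂·y₂ = 9·7·3 + 5·10·5 = 439
Reduce mod 70: x ≡ 19
Check: 19 mod 10 = 9 ✓, 19 mod 7 = 5 ✓

x ≡ 19 (mod 70)


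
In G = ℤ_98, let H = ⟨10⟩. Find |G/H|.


|⟨10⟩| = n / gcd(10, 98) = 98 / 2 = 49
H is normal (ℤ_98 is abelian).
|G/H| = |G| / |H| = 98 / 49 = 2

|G/H| = 2


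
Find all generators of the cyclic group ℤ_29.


g generates ℤ_n iff gcd(g,n) = 1
Prime factors of 29: 29
Generators are g ∈ {1,...,28} not divisible by any of these primes.
Generators: {1, 2, 3, 4, 5, 6, 7, 8, 9, 10, 11, 12, 13, 14, 15, 16, 17, 18, 19, 20, 21, 22, 23, 24, 25, 26, 27, 28}
Number of generators = φ(29) = 28

Generators of ℤ_29 = {1, 2, 3, 4, 5, 6, 7, 8, 9, 10, 11, 12, 13, 14, 15, 16, 17, 18, 19, 20, 21, 22, 23, 24, 25, 26, 27, 28}


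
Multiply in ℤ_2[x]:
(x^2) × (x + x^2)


Expand and collect like terms; reduce coefficients mod 2:
x^0: 0·0 = 0 ≡ 0 (mod 2)
x^1: 0·1 + 0·0 = 0 ≡ 0 (mod 2)
x^2: 0·1 + 0·1 + 1·0 = 0 ≡ 0 (mod 2)
x^3: 0·1 + 1·1 = 1 ≡ 1 (mod 2)
x^4: 1·1 = 1 ≡ 1 (mod 2)
Result: x^3 + x^4

f · g = x^3 + x^4


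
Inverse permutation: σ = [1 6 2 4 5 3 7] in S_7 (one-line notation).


To find σ⁻¹, swap domain and range:
σ(1) = 1 → σ⁻¹(1) = 1
σ(2) = 6 → σ⁻¹(6) = 2
σ(3) = 2 → σ⁻¹(2) = 3
σ(4) = 4 → σ⁻¹(4) = 4
σ(5) = 5 → σ⁻¹(5) = 5
σ(6) = 3 → σ⁻¹(3) = 6
σ(7) = 7 → σ⁻¹(7) = 7

σ⁻¹ = [1 3 6 4 5 2 7]


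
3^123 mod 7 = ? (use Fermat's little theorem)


Fermat's little theorem: if p is prime and gcd(a,p)=1, then a^(p-1) ≡ 1 (mod p)
p = 7 is prime, gcd(3,7) = 1
Reduce exponent: 123 mod 6 = 3
So 3^123 ≡ 3^3 (mod 7)
3^3 mod 7 = 6

3^123 ≡ 6 (mod 7)


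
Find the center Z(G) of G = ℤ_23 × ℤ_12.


Z(G) = {g ∈ G | gx = xg for all x ∈ G}
Direct product of abelian groups is abelian, so Z(G) = G

Z(ℤ_23 × ℤ_12) = ℤ_23 × ℤ_12


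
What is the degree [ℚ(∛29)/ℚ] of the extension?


∛29 has minimal polynomial x³ - 29 (irreducible over ℚ since 29 is not a perfect cube)

[ℚ(∛29)/ℚ] = 3


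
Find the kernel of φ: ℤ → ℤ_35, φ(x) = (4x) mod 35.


Kernel = preimage of identity
ker(φ) = {x ∈ ℤ : 4x ≡ 0 (mod 35)}. gcd(4,35) = 1, so 4x ≡ 0 (mod 35) ⟺ x ≡ 0 (mod 35/1 = 35). Hence ker(φ) = 35ℤ

ker(φ) = 35ℤ


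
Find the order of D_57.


|D_n| = 2n (n rotations and n reflections)
|D_57| = 2×57 = 114

|D_57| = 114


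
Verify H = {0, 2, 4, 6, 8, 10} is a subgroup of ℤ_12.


Subgroup test for H = {0, 2, 4, 6, 8, 10} in (ℤ_12, +):
(1) 0 ∈ H? Yes
(2) Closure: for all a,b ∈ H, (a+b) mod 12 ∈ H? Yes
(3) Inverses: for all a ∈ H, -a mod 12 ∈ H? Yes

Yes, H is a subgroup of ℤ_12


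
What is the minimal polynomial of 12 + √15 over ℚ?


Let α = 12 + √15. Then α - 12 = √15, so (α - 12)² = 15, giving α² - 24α + 129 = 0. Degree 2 and α ∉ ℚ, so this is the minimal polynomial.

Minimal polynomial: x² - 24x + 129


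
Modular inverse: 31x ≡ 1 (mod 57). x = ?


Use the extended Euclidean algorithm to write 1 = 31·s + 57·t; then s mod 57 is the inverse.
Euclidean algorithm:
  31 = 0·57 + 31
  57 = 1·31 + 26
  31 = 1·26 + 5
  26 = 5·5 + 1
  5 = 5·1 + 0
gcd(31,57) = 1
Back-substitution gives: 31·(-11) + 57·(6) = 1
So 31⁻¹ ≡ -11 ≡ 46 (mod 57)
Check: 31 × 46 = 1426 ≡ 1 (mod 57) ✓

31⁻¹ ≡ 46 (mod 57)


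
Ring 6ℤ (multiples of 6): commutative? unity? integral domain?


6ℤ is a commutative ring under +,× but has no multiplicative identity (1 ∉ 6ℤ); it has no zero divisors, but without unity it is not an integral domain
Commutative: Yes
Integral domain: No
Has unity: No

6ℤ (multiples of 6): Commutative=Yes, Unity=No


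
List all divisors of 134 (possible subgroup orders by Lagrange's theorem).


Lagrange's theorem: |H| divides |G|
|G| = 134
Divisors of 134: 1, 2, 67, 134

Possible subgroup orders: {1, 2, 67, 134}


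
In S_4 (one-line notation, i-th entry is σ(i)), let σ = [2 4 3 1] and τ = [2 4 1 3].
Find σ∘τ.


σ∘τ: apply τ first, then σ
1 →τ 2 →σ 4
2 →τ 4 →σ 1
3 →τ 1 →σ 2
4 →τ 3 →σ 3

σ∘τ = [4 1 2 3]


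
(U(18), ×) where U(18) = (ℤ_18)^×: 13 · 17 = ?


Operation: multiplication mod 18
13 · 17 = (a × b) mod 18 with a = 13, b = 17

13 · 17 = 5


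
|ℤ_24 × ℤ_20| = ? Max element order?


|ℤ_24 × ℤ_20| = 24 × 20 = 480
Max element order = lcm(24,20) = 120
Cyclic? No (gcd=4)

|ℤ_24×ℤ_20| = 480, max element order = 120


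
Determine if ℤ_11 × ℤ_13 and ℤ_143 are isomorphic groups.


Comparing ℤ_11 × ℤ_13 and ℤ_143:
gcd(11,13) = 1, so ℤ_11 × ℤ_13 ≅ ℤ_143 (CRT)

Yes, ℤ_11 × ℤ_13 ≅ ℤ_143


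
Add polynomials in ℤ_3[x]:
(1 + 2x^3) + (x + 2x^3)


Add coefficients mod 3:
x^0: 1 + 0 = 1 (mod 3)
x^1: 0 + 1 = 1 (mod 3)
x^2: 0 + 0 = 0 (mod 3)
x^3: 2 + 2 = 1 (mod 3)
Result: 1 + x + x^3

f + g = 1 + x + x^3


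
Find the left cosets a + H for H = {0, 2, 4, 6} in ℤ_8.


H = {0, 2, 4, 6}, |H| = 4
Number of cosets = |G|/|H| = 8/4 = 2
0 + H = {0, 2, 4, 6}
1 + H = {1, 3, 5, 7}

Cosets: 0+H={0,2,4,6}; 1+H={1,3,5,7}


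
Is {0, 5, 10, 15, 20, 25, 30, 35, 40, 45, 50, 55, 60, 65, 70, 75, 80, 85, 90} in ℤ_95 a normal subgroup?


H = {0, 5, 10, 15, 20, 25, 30, 35, 40, 45, 50, 55, 60, 65, 70, 75, 80, 85, 90} in ℤ_95
ℤ_95 is abelian; every subgroup of an abelian group is normal

Yes, normal subgroup


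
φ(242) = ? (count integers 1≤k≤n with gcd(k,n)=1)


Factor n: 242 = 2 × 11^2
φ(n) = n · ∏(1 - 1/p) over distinct primes p | n
φ(242) = 242 · (1 - 1/2) · (1 - 1/11) = 110

φ(242) = 110


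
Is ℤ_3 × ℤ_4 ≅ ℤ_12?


Comparing ℤ_3 × ℤ_4 and ℤ_12:
gcd(3,4) = 1, so ℤ_3 × ℤ_4 ≅ ℤ_12 (CRT)

Yes, ℤ_3 × ℤ_4 ≅ ℤ_12


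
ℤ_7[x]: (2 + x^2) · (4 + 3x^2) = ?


Expand and collect like terms; reduce coefficients mod 7:
x^0: 2·4 = 8 ≡ 1 (mod 7)
x^1: 2·0 + 0·4 = 0 ≡ 0 (mod 7)
x^2: 2·3 + 0·0 + 1·4 = 10 ≡ 3 (mod 7)
x^3: 0·3 + 1·0 = 0 ≡ 0 (mod 7)
x^4: 1·3 = 3 ≡ 3 (mod 7)
Result: 1 + 3x^2 + 3x^4

f · g = 1 + 3x^2 + 3x^4


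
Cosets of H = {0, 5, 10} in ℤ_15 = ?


H = {0, 5, 10}, |H| = 3
Number of cosets = |G|/|H| = 15/3 = 5
0 + H = {0, 5, 10}
1 + H = {1, 6, 11}
2 + H = {2, 7, 12}
3 + H = {3, 8, 13}
4 + H = {4, 9, 14}

Cosets: 0+H={0,5,10}; 1+H={1,6,11}; 2+H={2,7,12}; 3+H={3,8,13}; 4+H={4,9,14}


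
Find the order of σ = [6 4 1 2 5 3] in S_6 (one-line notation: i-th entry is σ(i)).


Cycle decomposition: (1 6 3) (2 4)
Cycle lengths: 3, 2
Order = lcm(3, 2) = 6

ord(σ) = 6


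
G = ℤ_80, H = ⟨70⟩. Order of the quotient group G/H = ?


|⟨70⟩| = n / gcd(70, 80) = 80 / 10 = 8
H is normal (ℤ_80 is abelian).
|G/H| = |G| / |H| = 80 / 8 = 10

|G/H| = 10


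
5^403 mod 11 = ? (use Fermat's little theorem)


Fermat's little theorem: if p is prime and gcd(a,p)=1, then a^(p-1) ≡ 1 (mod p)
p = 11 is prime, gcd(5,11) = 1
Reduce exponent: 403 mod 10 = 3
So 5^403 ≡ 5^3 (mod 11)
5^3 mod 11 = 4

5^403 ≡ 4 (mod 11)


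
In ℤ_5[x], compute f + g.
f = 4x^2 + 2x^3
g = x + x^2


Add coefficients mod 5:
x^0: 0 + 0 = 0 (mod 5)
x^1: 0 + 1 = 1 (mod 5)
x^2: 4 + 1 = 0 (mod 5)
x^3: 2 + 0 = 2 (mod 5)
Result: x + 2x^3

f + g = x + 2x^3


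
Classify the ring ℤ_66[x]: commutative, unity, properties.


ℤ_66 has zero divisors (2·33 ≡ 0), and these lift to constant zero divisors in ℤ_66[x]; so not an integral domain
Commutative: Yes
Integral domain: No
Has unity: Yes

ℤ_66[x]: Commutative=Yes, Unity=Yes


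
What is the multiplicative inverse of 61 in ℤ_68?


Use the extended Euclidean algorithm to write 1 = 61·s + 68·t; then s mod 68 is the inverse.
Euclidean algorithm:
  61 = 0·68 + 61
  68 = 1·61 + 7
  61 = 8·7 + 5
  7 = 1·5 + 2
  5 = 2·2 + 1
  2 = 2·1 + 0
gcd(61,68) = 1
Back-substitution gives: 61·(29) + 68·(-26) = 1
So 61⁻¹ ≡ 29 ≡ 29 (mod 68)
Check: 61 × 29 = 1769 ≡ 1 (mod 68) ✓

61⁻¹ ≡ 29 (mod 68)


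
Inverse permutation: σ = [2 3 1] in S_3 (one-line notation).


To find σ⁻¹, swap domain and range:
σ(1) = 2 → σ⁻¹(2) = 1
σ(2) = 3 → σ⁻¹(3) = 2
σ(3) = 1 → σ⁻¹(1) = 3

σ⁻¹ = [3 1 2]


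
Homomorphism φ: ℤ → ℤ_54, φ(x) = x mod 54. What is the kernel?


Kernel = preimage of identity
ker(φ) = {x ∈ ℤ : x ≡ 0 (mod 54)} = 54ℤ = {0, ±54, ±108, ...}

ker(φ) = 54ℤ


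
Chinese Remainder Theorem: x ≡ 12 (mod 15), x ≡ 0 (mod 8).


m₁ = 15, m₂ = 8, gcd = 1, so CRT applies. M = m₁·m₂ = 120
Let M₁ = M/m₁ = 8, M₂ = M/m₂ = 15
Find y₁ ≡ M₁⁻¹ (mod m₁): 8⁻¹ ≡ 2 (mod 15)
Find y₂ ≡ M₂⁻¹ (mod m₂): 15⁻¹ ≡ 7 (mod 8)
x = a₁·M₁·y₁ + a₂·M₂·y₂ = 12·8·2 + 0·15·7 = 192
Reduce mod 120: x ≡ 72
Check: 72 mod 15 = 12 ✓, 72 mod 8 = 0 ✓

x ≡ 72 (mod 120)


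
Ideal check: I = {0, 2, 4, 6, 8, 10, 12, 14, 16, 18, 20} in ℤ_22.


Check ideal conditions for I = {0, 2, 4, 6, 8, 10, 12, 14, 16, 18, 20} in ℤ_22:
(1) I is an additive subgroup? Yes
(2) For r ∈ ℤ_22 and a ∈ I: r·a ∈ I? Yes

Yes, I is an ideal of ℤ_22


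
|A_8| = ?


|A_n| = n!/2 (even permutations)
|A_8| = 8!/2 = 40320/2 = 20160

|A_8| = 20160


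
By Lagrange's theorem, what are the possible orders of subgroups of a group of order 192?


Lagrange's theorem: |H| divides |G|
|G| = 192
Divisors of 192: 1, 2, 3, 4, 6, 8, 12, 16, 24, 32, 48, 64, 96, 192

Possible subgroup orders: {1, 2, 3, 4, 6, 8, 12, 16, 24, 32, 48, 64, 96, 192}


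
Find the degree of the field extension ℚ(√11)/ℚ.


√11 has minimal polynomial x² - 11 (irreducible over ℚ since 11 is squarefree)

[ℚ(√11)/ℚ] = 2


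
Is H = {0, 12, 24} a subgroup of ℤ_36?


Subgroup test for H = {0, 12, 24} in (ℤ_36, +):
(1) 0 ∈ H? Yes
(2) Closure: for all a,b ∈ H, (a+b) mod 36 ∈ H? Yes
(3) Inverses: for all a ∈ H, -a mod 36 ∈ H? Yes

Yes, H is a subgroup of ℤ_36


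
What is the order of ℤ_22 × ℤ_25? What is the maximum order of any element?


|ℤ_22 × ℤ_25| = 22 × 25 = 550
Max element order = lcm(22,25) = 550
Cyclic? Yes (gcd=1)

|ℤ_22×ℤ_25| = 550, max element order = 550


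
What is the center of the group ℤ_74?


Z(G) = {g ∈ G | gx = xg for all x ∈ G}
ℤ_74 is abelian, so Z(G) = G

Z(ℤ_74) = ℤ_74


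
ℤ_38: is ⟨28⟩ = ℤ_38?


g generates ℤ_n iff gcd(g, n) = 1
gcd(28, 38) = 2
Since gcd = 2 ≠ 1, ⟨28⟩ has order 19 < 38, so 28 is not a generator.

No, 28 does not generate ℤ_38


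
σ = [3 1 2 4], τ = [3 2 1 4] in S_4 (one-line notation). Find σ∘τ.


σ∘τ: apply τ first, then σ
1 →τ 3 →σ 2
2 →τ 2 →σ 1
3 →τ 1 →σ 3
4 →τ 4 →σ 4

σ∘τ = [2 1 3 4]


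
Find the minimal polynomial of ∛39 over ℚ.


∛39 satisfies x³ - 39 = 0, irreducible over ℚ (no rational root; 39 is not a perfect cube)

Minimal polynomial: x³ - 39


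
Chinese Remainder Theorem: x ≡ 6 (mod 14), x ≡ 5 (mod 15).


m₁ = 14, m₂ = 15, gcd = 1, so CRT applies. M = m₁·m₂ = 210
Let M₁ = M/m₁ = 15, M₂ = M/m₂ = 14
Find y₁ ≡ M₁⁻¹ (mod m₁): 15⁻¹ ≡ 1 (mod 14)
Find y₂ ≡ M₂⁻¹ (mod m₂): 14⁻¹ ≡ 14 (mod 15)
x = a₁·M₁·y₁ + a₂·M₂·y₂ = 6·15·1 + 5·14·14 = 1070
Reduce mod 210: x ≡ 20
Check: 20 mod 14 = 6 ✓, 20 mod 15 = 5 ✓

x ≡ 20 (mod 210)


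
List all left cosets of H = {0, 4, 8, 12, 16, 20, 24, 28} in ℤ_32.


H = {0, 4, 8, 12, 16, 20, 24, 28}, |H| = 8
Number of cosets = |G|/|H| = 32/8 = 4
0 + H = {0, 4, 8, 12, 16, 20, 24, 28}
1 + H = {1, 5, 9, 13, 17, 21, 25, 29}
2 + H = {2, 6, 10, 14, 18, 22, 26, 30}
3 + H = {3, 7, 11, 15, 19, 23, 27, 31}

Cosets: 0+H={0,4,8,12,16,20,24,28}; 1+H={1,5,9,13,17,21,25,29}; 2+H={2,6,10,14,18,22,26,30}; 3+H={3,7,11,15,19,23,27,31}


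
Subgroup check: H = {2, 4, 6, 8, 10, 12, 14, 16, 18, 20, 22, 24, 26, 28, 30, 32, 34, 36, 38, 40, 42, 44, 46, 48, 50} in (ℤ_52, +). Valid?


Subgroup test for H = {2, 4, 6, 8, 10, 12, 14, 16, 18, 20, 22, 24, 26, 28, 30, 32, 34, 36, 38, 40, 42, 44, 46, 48, 50} in (ℤ_52, +):
(1) 0 ∈ H? No
(2) Closure: for all a,b ∈ H, (a+b) mod 52 ∈ H? No  [counterexample: 2 + 50 = 0 ∉ H]
(3) Inverses: for all a ∈ H, -a mod 52 ∈ H? Yes

No, H is not a subgroup of ℤ_52


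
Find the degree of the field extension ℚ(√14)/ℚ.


√14 has minimal polynomial x² - 14 (irreducible over ℚ since 14 is squarefree)

[ℚ(√14)/ℚ] = 2


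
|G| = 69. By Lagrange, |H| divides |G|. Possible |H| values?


Lagrange's theorem: |H| divides |G|
|G| = 69
Divisors of 69: 1, 3, 23, 69

Possible subgroup orders: {1, 3, 23, 69}


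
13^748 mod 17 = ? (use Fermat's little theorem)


Fermat's little theorem: if p is prime and gcd(a,p)=1, then a^(p-1) ≡ 1 (mod p)
p = 17 is prime, gcd(13,17) = 1
Reduce exponent: 748 mod 16 = 12
So 13^748 ≡ 13^12 (mod 17)
13^12 mod 17 = 1

13^748 ≡ 1 (mod 17)


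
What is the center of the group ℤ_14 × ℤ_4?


Z(G) = {g ∈ G | gx = xg for all x ∈ G}
Direct product of abelian groups is abelian, so Z(G) = G

Z(ℤ_14 × ℤ_4) = ℤ_14 × ℤ_4


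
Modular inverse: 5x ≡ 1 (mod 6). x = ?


Use the extended Euclidean algorithm to write 1 = 5·s + 6·t; then s mod 6 is the inverse.
Euclidean algorithm:
  5 = 0·6 + 5
  6 = 1·5 + 1
  5 = 5·1 + 0
gcd(5,6) = 1
Back-substitution gives: 5·(-1) + 6·(1) = 1
So 5⁻¹ ≡ -1 ≡ 5 (mod 6)
Check: 5 × 5 = 25 ≡ 1 (mod 6) ✓

5⁻¹ ≡ 5 (mod 6)


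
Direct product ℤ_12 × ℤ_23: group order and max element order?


|ℤ_12 × ℤ_23| = 12 × 23 = 276
Max element order = lcm(12,23) = 276
Cyclic? Yes (gcd=1)

|ℤ_12×ℤ_23| = 276, max element order = 276


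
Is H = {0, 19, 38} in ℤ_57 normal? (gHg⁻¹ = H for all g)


H = {0, 19, 38} in ℤ_57
ℤ_57 is abelian; every subgroup of an abelian group is normal

Yes, normal subgroup


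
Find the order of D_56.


|D_n| = 2n (n rotations and n reflections)
|D_56| = 2×56 = 112

|D_56| = 112


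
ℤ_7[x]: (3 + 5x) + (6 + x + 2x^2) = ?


Add coefficients mod 7:
x^0: 3 + 6 = 2 (mod 7)
x^1: 5 + 1 = 6 (mod 7)
x^2: 0 + 2 = 2 (mod 7)
Result: 2 + 6x + 2x^2

f + g = 2 + 6x + 2x^2


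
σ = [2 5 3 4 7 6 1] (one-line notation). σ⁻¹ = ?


To find σ⁻¹, swap domain and range:
σ(1) = 2 → σ⁻¹(2) = 1
σ(2) = 5 → σ⁻¹(5) = 2
σ(3) = 3 → σ⁻¹(3) = 3
σ(4) = 4 → σ⁻¹(4) = 4
σ(5) = 7 → σ⁻¹(7) = 5
σ(6) = 6 → σ⁻¹(6) = 6
σ(7) = 1 → σ⁻¹(1) = 7

σ⁻¹ = [7 1 3 4 2 6 5]


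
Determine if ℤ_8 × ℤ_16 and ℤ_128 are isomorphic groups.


Comparing ℤ_8 × ℤ_16 and ℤ_128:
gcd(8,16) = 8 ≠ 1. Max element order in ℤ_8×ℤ_16 is lcm(8,16) = 16 < 128, so it has no element of order 128

No, ℤ_8 × ℤ_16 ≇ ℤ_128


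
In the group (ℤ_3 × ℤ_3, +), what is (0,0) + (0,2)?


Operation: componentwise addition mod (3, 3)
(0,0) + (0,2) = ((a₁+b₁) mod 3, (a₂+b₂) mod 3) with a = (0,0), b = (0,2)

(0,0) + (0,2) = (0,2)


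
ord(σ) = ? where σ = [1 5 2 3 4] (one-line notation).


Cycle decomposition: (2 5 4 3)
Cycle lengths: 4
Order = lcm(4) = 4

ord(σ) = 4


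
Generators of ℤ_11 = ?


g generates ℤ_n iff gcd(g,n) = 1
Checking each g ∈ {1,...,10}:
gcd(1,11) = 1
gcd(2,11) = 1
gcd(3,11) = 1
gcd(4,11) = 1
gcd(5,11) = 1
gcd(6,11) = 1
gcd(7,11) = 1
gcd(8,11) = 1
gcd(9,11) = 1
gcd(10,11) = 1
Generators: {1, 2, 3, 4, 5, 6, 7, 8, 9, 10}
Number of generators = φ(11) = 10

Generators of ℤ_11 = {1, 2, 3, 4, 5, 6, 7, 8, 9, 10}


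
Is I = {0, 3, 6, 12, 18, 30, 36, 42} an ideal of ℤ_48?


Check ideal conditions for I = {0, 3, 6, 12, 18, 30, 36, 42} in ℤ_48:
(1) I is an additive subgroup? No
(2) For r ∈ ℤ_48 and a ∈ I: r·a ∈ I? No  [counterexample: r=2, a=12, r·a mod 48 = 24 ∉ I]

No, I is not an ideal of ℤ_48


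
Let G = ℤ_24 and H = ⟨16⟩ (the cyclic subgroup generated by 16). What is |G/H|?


|⟨16⟩| = n / gcd(16, 24) = 24 / 8 = 3
H is normal (ℤ_24 is abelian).
|G/H| = |G| / |H| = 24 / 3 = 8

|G/H| = 8


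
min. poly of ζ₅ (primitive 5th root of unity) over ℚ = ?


ζ₅ is a root of Φ₅(x) = x⁴ + x³ + x² + x + 1, irreducible over ℚ

Minimal polynomial: x⁴ + x³ + x² + x + 1


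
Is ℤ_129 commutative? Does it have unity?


ℤ_129 is a commutative ring with unity 1; 129 = 3×43 is composite, so 3·43 ≡ 0 gives zero divisors (not an integral domain)
Commutative: Yes
Integral domain: No
Has unity: Yes

ℤ_129: Commutative=Yes, Unity=Yes


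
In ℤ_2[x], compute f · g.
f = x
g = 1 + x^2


Expand and collect like terms; reduce coefficients mod 2:
x^0: 0·1 = 0 ≡ 0 (mod 2)
x^1: 0·0 + 1·1 = 1 ≡ 1 (mod 2)
x^2: 0·1 + 1·0 = 0 ≡ 0 (mod 2)
x^3: 1·1 = 1 ≡ 1 (mod 2)
Result: x + x^3

f · g = x + x^3


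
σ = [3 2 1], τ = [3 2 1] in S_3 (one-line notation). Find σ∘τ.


σ∘τ: apply τ first, then σ
1 →τ 3 →σ 1
2 →τ 2 →σ 2
3 →τ 1 →σ 3

σ∘τ = [1 2 3]


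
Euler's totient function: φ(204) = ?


Factor n: 204 = 2^2 × 3 × 17
φ(n) = n · ∏(1 - 1/p) over distinct primes p | n
φ(204) = 204 · (1 - 1/2) · (1 - 1/3) · (1 - 1/17) = 64

φ(204) = 64


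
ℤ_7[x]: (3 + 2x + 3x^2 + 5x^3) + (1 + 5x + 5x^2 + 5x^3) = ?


Add coefficients mod 7:
x^0: 3 + 1 = 4 (mod 7)
x^1: 2 + 5 = 0 (mod 7)
x^2: 3 + 5 = 1 (mod 7)
x^3: 5 + 5 = 3 (mod 7)
Result: 4 + x^2 + 3x^3

f + g = 4 + x^2 + 3x^3


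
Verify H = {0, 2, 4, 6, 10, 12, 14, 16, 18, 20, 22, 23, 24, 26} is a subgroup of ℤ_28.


Subgroup test for H = {0, 2, 4, 6, 10, 12, 14, 16, 18, 20, 22, 23, 24, 26} in (ℤ_28, +):
(1) 0 ∈ H? Yes
(2) Closure: for all a,b ∈ H, (a+b) mod 28 ∈ H? No  [counterexample: 2 + 6 = 8 ∉ H]
(3) Inverses: for all a ∈ H, -a mod 28 ∈ H? No

No, H is not a subgroup of ℤ_28


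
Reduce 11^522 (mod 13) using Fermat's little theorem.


Fermat's little theorem: if p is prime and gcd(a,p)=1, then a^(p-1) ≡ 1 (mod p)
p = 13 is prime, gcd(11,13) = 1
Reduce exponent: 522 mod 12 = 6
So 11^522 ≡ 11^6 (mod 13)
11^6 mod 13 = 12

11^522 ≡ 12 (mod 13)


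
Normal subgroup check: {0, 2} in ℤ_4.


H = {0, 2} in ℤ_4
ℤ_4 is abelian; every subgroup of an abelian group is normal

Yes, normal subgroup


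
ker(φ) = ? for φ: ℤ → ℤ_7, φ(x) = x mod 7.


Kernel = preimage of identity
ker(φ) = {x ∈ ℤ : x ≡ 0 (mod 7)} = 7ℤ = {0, ±7, ±14, ...}

ker(φ) = 7ℤ


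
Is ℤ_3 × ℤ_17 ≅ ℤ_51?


Comparing ℤ_3 × ℤ_17 and ℤ_51:
gcd(3,17) = 1, so ℤ_3 × ℤ_17 ≅ ℤ_51 (CRT)

Yes, ℤ_3 × ℤ_17 ≅ ℤ_51


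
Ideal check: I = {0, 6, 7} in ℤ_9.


Check ideal conditions for I = {0, 6, 7} in ℤ_9:
(1) I is an additive subgroup? No
(2) For r ∈ ℤ_9 and a ∈ I: r·a ∈ I? No  [counterexample: r=2, a=6, r·a mod 9 = 3 ∉ I]

No, I is not an ideal of ℤ_9


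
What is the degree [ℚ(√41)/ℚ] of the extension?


√41 has minimal polynomial x² - 41 (irreducible over ℚ since 41 is squarefree)

[ℚ(√41)/ℚ] = 2


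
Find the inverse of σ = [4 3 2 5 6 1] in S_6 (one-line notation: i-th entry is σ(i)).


To find σ⁻¹, swap domain and range:
σ(1) = 4 → σ⁻¹(4) = 1
σ(2) = 3 → σ⁻¹(3) = 2
σ(3) = 2 → σ⁻¹(2) = 3
σ(4) = 5 → σ⁻¹(5) = 4
σ(5) = 6 → σ⁻¹(6) = 5
σ(6) = 1 → σ⁻¹(1) = 6

σ⁻¹ = [6 3 2 1 4 5]


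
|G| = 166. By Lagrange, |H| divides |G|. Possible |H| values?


Lagrange's theorem: |H| divides |G|
|G| = 166
Divisors of 166: 1, 2, 83, 166

Possible subgroup orders: {1, 2, 83, 166}


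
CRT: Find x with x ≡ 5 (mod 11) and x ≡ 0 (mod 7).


m₁ = 11, m₂ = 7, gcd = 1, so CRT applies. M = m₁·m₂ = 77
Let M₁ = M/m₁ = 7, M₂ = M/m₂ = 11
Find y₁ ≡ M₁⁻¹ (mod m₁): 7⁻¹ ≡ 8 (mod 11)
Find y₂ ≡ M₂⁻¹ (mod m₂): 11⁻¹ ≡ 2 (mod 7)
x = a₁·M₁·y₁ + a₂·M₂·y₂ = 5·7·8 + 0·11·2 = 280
Reduce mod 77: x ≡ 49
Check: 49 mod 11 = 5 ✓, 49 mod 7 = 0 ✓

x ≡ 49 (mod 77)


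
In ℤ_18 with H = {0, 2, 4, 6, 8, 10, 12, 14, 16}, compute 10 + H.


10 + H = {10 + h (mod 18) : h ∈ H}
10+0=10, 10+2=12, 10+4=14, 10+6=16, 10+8=0, 10+10=2, 10+12=4, 10+14=6, 10+16=8
10 + H = {0, 2, 4, 6, 8, 10, 12, 14, 16} = 0 + H

10 + H = {0, 2, 4, 6, 8, 10, 12, 14, 16}


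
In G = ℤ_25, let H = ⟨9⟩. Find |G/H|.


|⟨9⟩| = n / gcd(9, 25) = 25 / 1 = 25
H is normal (ℤ_25 is abelian).
|G/H| = |G| / |H| = 25 / 25 = 1

|G/H| = 1


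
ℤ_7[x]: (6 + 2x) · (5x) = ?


Expand and collect like terms; reduce coefficients mod 7:
x^0: 6·0 = 0 ≡ 0 (mod 7)
x^1: 6·5 + 2·0 = 30 ≡ 2 (mod 7)
x^2: 2·5 = 10 ≡ 3 (mod 7)
Result: 2x + 3x^2

f · g = 2x + 3x^2


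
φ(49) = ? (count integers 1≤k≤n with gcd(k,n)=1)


Factor n: 49 = 7^2
φ(n) = n · ∏(1 - 1/p) over distinct primes p | n
φ(49) = 49 · (1 - 1/7) = 42

φ(49) = 42


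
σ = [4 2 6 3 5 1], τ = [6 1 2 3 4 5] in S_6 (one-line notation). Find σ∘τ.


σ∘τ: apply τ first, then σ
1 →τ 6 →σ 1
2 →τ 1 →σ 4
3 →τ 2 →σ 2
4 →τ 3 →σ 6
5 →τ 4 →σ 3
6 →τ 5 →σ 5

σ∘τ = [1 4 2 6 3 5]


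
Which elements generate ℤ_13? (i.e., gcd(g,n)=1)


g generates ℤ_n iff gcd(g,n) = 1
Checking each g ∈ {1,...,12}:
gcd(1,13) = 1
gcd(2,13) = 1
gcd(3,13) = 1
gcd(4,13) = 1
gcd(5,13) = 1
gcd(6,13) = 1
gcd(7,13) = 1
gcd(8,13) = 1
gcd(9,13) = 1
gcd(10,13) = 1
gcd(11,13) = 1
gcd(12,13) = 1
Generators: {1, 2, 3, 4, 5, 6, 7, 8, 9, 10, 11, 12}
Number of generators = φ(13) = 12

Generators of ℤ_13 = {1, 2, 3, 4, 5, 6, 7, 8, 9, 10, 11, 12}


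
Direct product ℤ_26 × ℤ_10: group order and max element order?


|ℤ_26 × ℤ_10| = 26 × 10 = 260
Max element order = lcm(26,10) = 130
Cyclic? No (gcd=2)

|ℤ_26×ℤ_10| = 260, max element order = 130


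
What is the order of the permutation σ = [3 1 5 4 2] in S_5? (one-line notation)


Cycle decomposition: (1 3 5 2)
Cycle lengths: 4
Order = lcm(4) = 4

ord(σ) = 4


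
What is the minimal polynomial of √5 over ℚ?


√5 satisfies x² - 5 = 0, irreducible over ℚ since 5 is squarefree

Minimal polynomial: x² - 5


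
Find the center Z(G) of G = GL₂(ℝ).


Z(G) = {g ∈ G | gx = xg for all x ∈ G}
Only scalar multiples of the identity commute with all invertible matrices

Z(GL₂(ℝ)) = {aI : a ∈ ℝ, a ≠ 0}


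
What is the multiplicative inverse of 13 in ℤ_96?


Use the extended Euclidean algorithm to write 1 = 13·s + 96·t; then s mod 96 is the inverse.
Euclidean algorithm:
  13 = 0·96 + 13
  96 = 7·13 + 5
  13 = 2·5 + 3
  5 = 1·3 + 2
  3 = 1·2 + 1
  2 = 2·1 + 0
gcd(13,96) = 1
Back-substitution gives: 13·(37) + 96·(-5) = 1
So 13⁻¹ ≡ 37 ≡ 37 (mod 96)
Check: 13 × 37 = 481 ≡ 1 (mod 96) ✓

13⁻¹ ≡ 37 (mod 96)
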